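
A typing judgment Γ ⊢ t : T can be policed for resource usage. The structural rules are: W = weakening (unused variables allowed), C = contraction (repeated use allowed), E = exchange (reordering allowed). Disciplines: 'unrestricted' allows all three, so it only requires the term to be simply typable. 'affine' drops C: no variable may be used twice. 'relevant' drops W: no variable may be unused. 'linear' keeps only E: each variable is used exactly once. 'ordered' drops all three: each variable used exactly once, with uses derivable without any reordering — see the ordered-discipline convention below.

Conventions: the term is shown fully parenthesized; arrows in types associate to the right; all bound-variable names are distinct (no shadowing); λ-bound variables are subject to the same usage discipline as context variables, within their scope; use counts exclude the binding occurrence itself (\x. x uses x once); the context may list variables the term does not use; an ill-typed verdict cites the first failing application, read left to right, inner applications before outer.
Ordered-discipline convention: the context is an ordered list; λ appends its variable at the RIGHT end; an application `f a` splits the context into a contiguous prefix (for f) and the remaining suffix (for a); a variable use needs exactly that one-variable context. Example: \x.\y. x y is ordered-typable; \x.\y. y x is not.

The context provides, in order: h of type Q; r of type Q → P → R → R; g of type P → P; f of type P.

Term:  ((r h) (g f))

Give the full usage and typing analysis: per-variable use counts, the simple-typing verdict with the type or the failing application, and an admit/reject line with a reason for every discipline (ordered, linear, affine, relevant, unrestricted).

variable uses: h=1; r=1; g=1; f=1
uses in reading order: r, h, g, f
typing: well-typed — term : R → R
ordered: ✗ — use order r, h, g, f needs exchange
linear: ✓ — exactly-once usage across h, r, g, f
affine: ✓ — h, r, g, f: no repeats, contraction unneeded
relevant: ✓ — none of h, r, g, f goes unused
unrestricted: ✓ — type-checks (R → R) and nothing is barred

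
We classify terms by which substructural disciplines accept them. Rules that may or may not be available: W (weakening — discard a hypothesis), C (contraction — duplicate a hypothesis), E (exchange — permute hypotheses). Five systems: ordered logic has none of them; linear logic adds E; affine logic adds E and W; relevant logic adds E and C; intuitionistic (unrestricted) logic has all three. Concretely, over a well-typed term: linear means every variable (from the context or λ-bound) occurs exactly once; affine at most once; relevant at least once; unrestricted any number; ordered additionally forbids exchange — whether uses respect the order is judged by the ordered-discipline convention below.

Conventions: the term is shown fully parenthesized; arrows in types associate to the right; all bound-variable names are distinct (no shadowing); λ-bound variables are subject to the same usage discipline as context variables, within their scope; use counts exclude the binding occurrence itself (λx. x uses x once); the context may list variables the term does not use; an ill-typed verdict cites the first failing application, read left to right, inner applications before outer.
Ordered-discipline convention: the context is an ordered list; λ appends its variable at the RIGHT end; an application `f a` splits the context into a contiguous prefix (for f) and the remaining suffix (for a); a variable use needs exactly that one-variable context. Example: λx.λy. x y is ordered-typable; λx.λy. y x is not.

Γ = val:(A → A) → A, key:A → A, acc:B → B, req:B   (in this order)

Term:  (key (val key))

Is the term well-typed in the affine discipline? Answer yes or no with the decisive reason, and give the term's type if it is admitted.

no — key ×2 used more than once (contraction)
use counts: val=1, key=2, acc=0, req=0
order of uses: key, val, key
typing: well-typed — term : A
per-discipline verdicts: ordered ✗ | linear ✗ | affine ✗ | relevant ✗ | unrestricted ✓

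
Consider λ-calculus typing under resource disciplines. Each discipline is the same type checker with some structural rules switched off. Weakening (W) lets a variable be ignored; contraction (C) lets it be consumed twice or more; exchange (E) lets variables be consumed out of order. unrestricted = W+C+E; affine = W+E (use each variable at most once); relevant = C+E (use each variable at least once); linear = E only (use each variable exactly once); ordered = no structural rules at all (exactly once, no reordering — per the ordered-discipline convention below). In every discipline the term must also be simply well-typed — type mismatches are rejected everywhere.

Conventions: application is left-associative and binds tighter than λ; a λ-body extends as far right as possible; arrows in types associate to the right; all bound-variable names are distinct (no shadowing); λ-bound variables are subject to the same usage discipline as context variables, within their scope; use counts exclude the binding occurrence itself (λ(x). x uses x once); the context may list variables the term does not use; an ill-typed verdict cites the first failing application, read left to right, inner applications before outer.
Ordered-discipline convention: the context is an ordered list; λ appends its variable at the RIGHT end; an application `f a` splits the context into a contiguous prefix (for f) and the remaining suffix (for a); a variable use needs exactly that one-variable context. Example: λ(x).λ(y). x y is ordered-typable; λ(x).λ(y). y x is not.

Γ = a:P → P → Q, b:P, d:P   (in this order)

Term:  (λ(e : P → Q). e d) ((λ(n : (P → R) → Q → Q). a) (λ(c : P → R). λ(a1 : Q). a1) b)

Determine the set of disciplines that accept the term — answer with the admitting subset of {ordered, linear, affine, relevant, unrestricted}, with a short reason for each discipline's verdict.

accepted by: affine, unrestricted
use counts: a=1; b=1; d=1; e (bound)=1; n (bound)=0; c (bound)=0; a1 (bound)=1
order of uses: e, d, a, a1, b
typing: well-typed at Q
ordered ✗ (n, c left unused)
linear ✗ (n, c left unused)
affine ✓ (no duplicate uses among a, b, d, e, n, c, a1)
relevant ✗ (n, c left unused)
unrestricted ✓ (simply typable at Q; W, C, E all held)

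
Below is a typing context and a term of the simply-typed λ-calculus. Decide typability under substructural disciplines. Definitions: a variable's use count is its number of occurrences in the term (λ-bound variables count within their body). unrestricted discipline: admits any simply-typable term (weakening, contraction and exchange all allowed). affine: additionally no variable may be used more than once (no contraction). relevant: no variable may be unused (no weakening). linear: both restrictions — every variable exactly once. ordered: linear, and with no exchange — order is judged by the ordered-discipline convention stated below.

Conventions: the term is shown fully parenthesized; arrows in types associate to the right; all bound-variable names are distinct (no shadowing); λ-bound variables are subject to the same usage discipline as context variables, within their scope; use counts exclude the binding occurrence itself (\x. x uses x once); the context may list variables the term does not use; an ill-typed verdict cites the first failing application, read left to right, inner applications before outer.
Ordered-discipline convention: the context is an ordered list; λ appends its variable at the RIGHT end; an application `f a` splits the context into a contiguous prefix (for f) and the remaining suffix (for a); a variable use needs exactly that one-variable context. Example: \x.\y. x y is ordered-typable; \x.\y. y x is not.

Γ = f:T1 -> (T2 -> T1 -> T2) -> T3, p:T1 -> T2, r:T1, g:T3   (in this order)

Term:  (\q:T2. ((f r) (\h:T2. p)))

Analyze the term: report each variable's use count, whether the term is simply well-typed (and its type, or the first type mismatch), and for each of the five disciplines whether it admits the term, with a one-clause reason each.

variable uses: f ×1; p ×1; r ×1; g ×0; q [bound] ×0; h [bound] ×0
left-to-right use order: f, r, p
typing: ✓ — T2 -> T3
ordered ✗ (unused: g, q, h — weakening required)
linear ✗ (unused: g, q, h — weakening required)
affine ✓ (f, p, r, g, q, h: no repeats, contraction unneeded)
relevant ✗ (unused: g, q, h — weakening required)
unrestricted ✓ (typability at T2 -> T3 is all that's needed)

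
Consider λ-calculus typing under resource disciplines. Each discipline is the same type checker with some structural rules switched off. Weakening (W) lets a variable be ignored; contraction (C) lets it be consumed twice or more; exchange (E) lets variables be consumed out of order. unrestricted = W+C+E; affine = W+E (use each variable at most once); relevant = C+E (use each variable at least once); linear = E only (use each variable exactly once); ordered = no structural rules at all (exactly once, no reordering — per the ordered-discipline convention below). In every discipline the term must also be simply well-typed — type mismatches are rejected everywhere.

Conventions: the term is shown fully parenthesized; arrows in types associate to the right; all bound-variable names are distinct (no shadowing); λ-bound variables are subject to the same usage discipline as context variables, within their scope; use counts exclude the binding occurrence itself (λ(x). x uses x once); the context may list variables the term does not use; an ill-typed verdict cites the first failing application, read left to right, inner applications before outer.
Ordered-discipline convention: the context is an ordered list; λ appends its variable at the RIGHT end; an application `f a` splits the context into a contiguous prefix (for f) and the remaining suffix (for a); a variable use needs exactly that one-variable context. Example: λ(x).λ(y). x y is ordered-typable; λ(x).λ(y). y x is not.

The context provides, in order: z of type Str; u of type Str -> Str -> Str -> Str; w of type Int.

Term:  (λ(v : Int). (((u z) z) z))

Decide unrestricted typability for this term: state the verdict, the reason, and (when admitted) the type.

yes — well-typed at Int -> Str; no restrictions here; term : Int -> Str
counts: z: 3×; u: 1×; w: 0×; v (bound): 0×
order of uses: u, z, z, z
typing: the term checks, with type Int -> Str
across the five disciplines: ordered ✗ | linear ✗ | affine ✗ | relevant ✗ | unrestricted ✓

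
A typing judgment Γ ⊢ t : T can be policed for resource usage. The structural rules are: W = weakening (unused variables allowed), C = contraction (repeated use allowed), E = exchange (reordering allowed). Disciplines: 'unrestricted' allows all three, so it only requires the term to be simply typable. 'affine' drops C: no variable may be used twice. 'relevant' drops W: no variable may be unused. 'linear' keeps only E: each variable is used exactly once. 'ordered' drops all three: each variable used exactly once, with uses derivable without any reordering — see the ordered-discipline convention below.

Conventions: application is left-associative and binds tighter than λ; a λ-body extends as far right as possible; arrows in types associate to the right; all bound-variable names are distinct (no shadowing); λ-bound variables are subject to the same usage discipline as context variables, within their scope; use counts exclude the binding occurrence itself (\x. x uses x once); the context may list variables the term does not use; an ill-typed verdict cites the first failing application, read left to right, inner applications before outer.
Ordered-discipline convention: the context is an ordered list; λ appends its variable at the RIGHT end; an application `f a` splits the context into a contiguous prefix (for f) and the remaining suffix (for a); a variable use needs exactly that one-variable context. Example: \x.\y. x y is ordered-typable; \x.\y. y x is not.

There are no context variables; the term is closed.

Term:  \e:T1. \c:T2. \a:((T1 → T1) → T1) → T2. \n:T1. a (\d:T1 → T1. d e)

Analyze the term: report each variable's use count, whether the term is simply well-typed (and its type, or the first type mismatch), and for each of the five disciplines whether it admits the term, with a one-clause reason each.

usage: e (bound): 1×; c (bound): 0×; a (bound): 1×; n (bound): 0×; d (bound): 1×
use order (left to right): a, d, e
typing: ✓ — T1 → T2 → (((T1 → T1) → T1) → T2) → T1 → T2
ordered ✗ (needs weakening: c, n unused)
linear ✗ (needs weakening: c, n unused)
affine ✓ (at most one use each (e, c, a, n, d))
relevant ✗ (needs weakening: c, n unused)
unrestricted ✓ (type-checks (T1 → T2 → (((T1 → T1) → T1) → T2) → T1 → T2) and nothing is barred)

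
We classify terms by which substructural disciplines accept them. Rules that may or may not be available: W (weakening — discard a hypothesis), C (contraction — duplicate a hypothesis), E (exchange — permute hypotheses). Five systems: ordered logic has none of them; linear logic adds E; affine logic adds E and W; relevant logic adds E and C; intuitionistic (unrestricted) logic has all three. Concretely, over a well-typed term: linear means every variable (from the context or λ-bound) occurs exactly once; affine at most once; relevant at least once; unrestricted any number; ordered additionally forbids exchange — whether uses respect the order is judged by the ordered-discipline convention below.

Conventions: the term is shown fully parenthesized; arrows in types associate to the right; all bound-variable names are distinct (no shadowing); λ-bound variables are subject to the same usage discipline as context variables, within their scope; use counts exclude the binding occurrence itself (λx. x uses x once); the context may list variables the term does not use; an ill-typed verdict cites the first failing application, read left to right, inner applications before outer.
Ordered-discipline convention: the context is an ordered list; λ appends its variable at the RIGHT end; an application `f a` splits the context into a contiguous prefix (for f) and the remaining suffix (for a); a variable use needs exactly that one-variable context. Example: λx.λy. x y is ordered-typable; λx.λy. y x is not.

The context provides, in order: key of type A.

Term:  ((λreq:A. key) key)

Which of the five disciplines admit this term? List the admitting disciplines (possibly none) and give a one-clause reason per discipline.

admitted by: unrestricted
counts: key: 2×; req (bound): 0×
left-to-right use order: key, key
typing: well-typed — term : A
ordered ✗ (repeated use of key ×2; req left unused)
linear ✗ (repeated use of key ×2; req left unused)
affine ✗ (repeated use of key ×2)
relevant ✗ (req left unused)
unrestricted ✓ (type-checks (A) and nothing is barred)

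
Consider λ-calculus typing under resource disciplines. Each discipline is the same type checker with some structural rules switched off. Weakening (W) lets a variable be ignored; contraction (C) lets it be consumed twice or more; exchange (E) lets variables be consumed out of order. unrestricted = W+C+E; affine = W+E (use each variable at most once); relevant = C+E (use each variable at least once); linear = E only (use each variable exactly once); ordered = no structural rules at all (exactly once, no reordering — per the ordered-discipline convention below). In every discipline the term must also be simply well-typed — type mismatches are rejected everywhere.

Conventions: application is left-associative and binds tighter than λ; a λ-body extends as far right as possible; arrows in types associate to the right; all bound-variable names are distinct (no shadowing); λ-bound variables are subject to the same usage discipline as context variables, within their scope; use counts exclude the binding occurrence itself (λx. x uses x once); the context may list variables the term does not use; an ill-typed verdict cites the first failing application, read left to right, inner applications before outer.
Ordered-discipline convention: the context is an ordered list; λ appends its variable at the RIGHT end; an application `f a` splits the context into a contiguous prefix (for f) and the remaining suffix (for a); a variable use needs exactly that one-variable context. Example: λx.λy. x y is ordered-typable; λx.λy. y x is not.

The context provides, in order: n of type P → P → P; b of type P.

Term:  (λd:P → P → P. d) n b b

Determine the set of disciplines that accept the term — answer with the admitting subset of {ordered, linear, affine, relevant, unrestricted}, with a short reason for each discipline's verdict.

admitted by: relevant, unrestricted
usage: n: 1×, b: 2×, d (bound): 1×
use order (left to right): d, n, b, b
typing: the term checks, with type P
ordered ✗ (b ×2 used more than once (contraction))
linear ✗ (b ×2 used more than once (contraction))
affine ✗ (b ×2 used more than once (contraction))
relevant ✓ (every one of n, b, d appears)
unrestricted ✓ (typability at P is all that's needed)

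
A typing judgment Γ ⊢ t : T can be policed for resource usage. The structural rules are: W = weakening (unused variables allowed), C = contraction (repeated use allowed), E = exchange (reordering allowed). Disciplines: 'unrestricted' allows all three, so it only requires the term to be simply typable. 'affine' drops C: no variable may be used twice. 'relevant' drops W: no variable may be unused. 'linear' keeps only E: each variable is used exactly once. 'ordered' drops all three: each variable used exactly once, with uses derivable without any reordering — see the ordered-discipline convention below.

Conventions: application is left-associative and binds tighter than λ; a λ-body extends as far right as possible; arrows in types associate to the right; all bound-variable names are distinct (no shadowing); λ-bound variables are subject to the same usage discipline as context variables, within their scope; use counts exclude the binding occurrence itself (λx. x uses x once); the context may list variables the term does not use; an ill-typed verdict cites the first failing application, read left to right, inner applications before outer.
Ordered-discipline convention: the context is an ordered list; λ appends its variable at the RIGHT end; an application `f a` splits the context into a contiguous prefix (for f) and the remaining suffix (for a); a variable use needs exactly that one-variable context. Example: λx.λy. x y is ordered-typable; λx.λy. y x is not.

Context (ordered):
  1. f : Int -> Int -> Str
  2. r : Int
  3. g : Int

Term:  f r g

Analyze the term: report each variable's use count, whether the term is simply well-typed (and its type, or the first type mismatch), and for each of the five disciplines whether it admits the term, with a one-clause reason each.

usage: f=1; r=1; g=1
use order (left to right): f, r, g
typing: the term checks, with type Str
ordered: ✓ — f, r, g once each; derivable with no W/C/E
linear: ✓ — each of f, r, g used exactly once
affine: ✓ — none of f, r, g used more than once
relevant: ✓ — none of f, r, g goes unused
unrestricted: ✓ — well-typed at Str; no restrictions here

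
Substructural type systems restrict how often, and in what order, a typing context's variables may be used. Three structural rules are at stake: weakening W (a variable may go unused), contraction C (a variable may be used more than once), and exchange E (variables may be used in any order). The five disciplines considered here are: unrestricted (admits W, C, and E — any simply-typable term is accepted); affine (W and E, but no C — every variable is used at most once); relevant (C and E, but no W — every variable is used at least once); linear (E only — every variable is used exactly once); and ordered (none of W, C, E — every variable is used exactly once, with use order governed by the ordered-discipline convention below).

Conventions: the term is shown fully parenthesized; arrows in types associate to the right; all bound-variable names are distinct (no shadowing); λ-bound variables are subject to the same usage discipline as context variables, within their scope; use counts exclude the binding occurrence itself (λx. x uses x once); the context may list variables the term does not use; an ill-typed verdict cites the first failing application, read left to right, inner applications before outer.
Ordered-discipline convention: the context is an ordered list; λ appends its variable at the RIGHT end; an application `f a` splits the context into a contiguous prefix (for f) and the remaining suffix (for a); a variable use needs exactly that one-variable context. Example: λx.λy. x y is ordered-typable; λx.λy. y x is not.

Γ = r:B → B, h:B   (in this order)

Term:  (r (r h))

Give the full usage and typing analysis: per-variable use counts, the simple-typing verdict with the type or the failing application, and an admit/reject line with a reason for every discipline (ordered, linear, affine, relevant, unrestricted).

variable uses: r: 2×; h: 1×
left-to-right use order: r, r, h
typing: ✓ — B
ordered ✗ (repeated use of r ×2)
linear ✗ (repeated use of r ×2)
affine ✗ (repeated use of r ×2)
relevant ✓ (r, h: all used, weakening unneeded)
unrestricted ✓ (well-typed at B; no restrictions here)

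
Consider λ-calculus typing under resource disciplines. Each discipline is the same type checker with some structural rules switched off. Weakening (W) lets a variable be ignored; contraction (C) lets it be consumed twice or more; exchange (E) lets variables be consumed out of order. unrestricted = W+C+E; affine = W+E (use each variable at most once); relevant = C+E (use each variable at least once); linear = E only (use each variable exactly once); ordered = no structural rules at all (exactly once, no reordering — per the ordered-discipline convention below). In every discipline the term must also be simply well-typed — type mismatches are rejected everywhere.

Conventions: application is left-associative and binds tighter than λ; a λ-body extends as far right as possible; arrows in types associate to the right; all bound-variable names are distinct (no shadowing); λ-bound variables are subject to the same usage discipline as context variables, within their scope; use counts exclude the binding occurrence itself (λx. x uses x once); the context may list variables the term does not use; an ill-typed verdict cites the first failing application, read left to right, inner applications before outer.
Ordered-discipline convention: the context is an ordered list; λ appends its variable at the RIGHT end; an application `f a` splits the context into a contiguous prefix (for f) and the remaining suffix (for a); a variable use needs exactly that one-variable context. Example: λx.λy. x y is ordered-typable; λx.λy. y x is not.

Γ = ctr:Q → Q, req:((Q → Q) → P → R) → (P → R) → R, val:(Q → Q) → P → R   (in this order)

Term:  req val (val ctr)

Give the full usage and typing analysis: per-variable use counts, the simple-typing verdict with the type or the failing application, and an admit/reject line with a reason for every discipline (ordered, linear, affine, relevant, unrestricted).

counts: ctr: 1; req: 1; val: 2
left-to-right use order: req, val, val, ctr
typing: well-typed — term : R
ordered: ✗, uses contraction: val ×2
linear: ✗, uses contraction: val ×2
affine: ✗, uses contraction: val ×2
relevant: ✓, none of ctr, req, val goes unused
unrestricted: ✓, typability at R is all that's needed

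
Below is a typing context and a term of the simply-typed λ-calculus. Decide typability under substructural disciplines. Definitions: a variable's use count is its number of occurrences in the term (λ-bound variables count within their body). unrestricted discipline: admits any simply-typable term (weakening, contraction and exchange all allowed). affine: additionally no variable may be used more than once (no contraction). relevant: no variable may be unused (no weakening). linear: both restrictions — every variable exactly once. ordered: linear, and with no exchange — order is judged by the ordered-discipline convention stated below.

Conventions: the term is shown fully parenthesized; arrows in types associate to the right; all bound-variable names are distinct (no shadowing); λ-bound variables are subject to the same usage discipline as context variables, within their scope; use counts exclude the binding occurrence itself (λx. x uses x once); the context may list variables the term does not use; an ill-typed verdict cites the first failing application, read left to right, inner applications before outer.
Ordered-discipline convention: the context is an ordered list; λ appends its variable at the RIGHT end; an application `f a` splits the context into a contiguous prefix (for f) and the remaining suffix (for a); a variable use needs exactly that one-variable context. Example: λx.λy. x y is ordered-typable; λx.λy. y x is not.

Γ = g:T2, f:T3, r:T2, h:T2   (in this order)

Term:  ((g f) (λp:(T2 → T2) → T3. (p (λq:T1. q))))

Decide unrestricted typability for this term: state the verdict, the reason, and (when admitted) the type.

no — the type mismatch rejects it
variable uses: g ×1; f ×1; r ×0; h ×0; p (bound) ×1; q (bound) ×1
order of uses: g, f, p, q
typing: ill-typed: applying a non-function (T2)
per-discipline verdicts: ordered ✗, linear ✗, affine ✗, relevant ✗, unrestricted ✗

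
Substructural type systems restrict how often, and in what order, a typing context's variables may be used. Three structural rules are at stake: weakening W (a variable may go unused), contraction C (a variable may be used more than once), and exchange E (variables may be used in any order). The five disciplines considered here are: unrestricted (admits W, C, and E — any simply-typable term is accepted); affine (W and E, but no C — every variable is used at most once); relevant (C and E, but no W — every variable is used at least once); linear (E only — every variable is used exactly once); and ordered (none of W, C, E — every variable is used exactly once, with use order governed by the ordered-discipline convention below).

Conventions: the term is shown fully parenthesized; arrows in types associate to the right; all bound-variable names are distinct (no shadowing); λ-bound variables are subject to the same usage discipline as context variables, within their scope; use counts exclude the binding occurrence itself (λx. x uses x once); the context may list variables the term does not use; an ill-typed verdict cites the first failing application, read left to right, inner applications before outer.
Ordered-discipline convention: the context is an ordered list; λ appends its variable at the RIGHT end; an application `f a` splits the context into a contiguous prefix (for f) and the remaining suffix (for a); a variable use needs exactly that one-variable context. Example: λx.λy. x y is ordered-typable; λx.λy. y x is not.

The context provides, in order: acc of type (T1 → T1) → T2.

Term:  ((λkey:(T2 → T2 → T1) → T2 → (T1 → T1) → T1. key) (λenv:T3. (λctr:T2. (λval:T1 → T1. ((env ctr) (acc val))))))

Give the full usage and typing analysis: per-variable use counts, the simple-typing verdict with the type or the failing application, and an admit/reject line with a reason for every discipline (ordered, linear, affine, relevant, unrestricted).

usage: acc: 1×; key (bound): 1×; env (bound): 1×; ctr (bound): 1×; val (bound): 1×
left-to-right use order: key, env, ctr, acc, val
typing: ill-typed: can't apply a value of type T3
ordered ✗ (the type mismatch rejects it)
linear ✗ (not simply typable)
affine ✗ (fails simple typing)
relevant ✗ (a type mismatch blocks all five)
unrestricted ✗ (the type mismatch rejects it)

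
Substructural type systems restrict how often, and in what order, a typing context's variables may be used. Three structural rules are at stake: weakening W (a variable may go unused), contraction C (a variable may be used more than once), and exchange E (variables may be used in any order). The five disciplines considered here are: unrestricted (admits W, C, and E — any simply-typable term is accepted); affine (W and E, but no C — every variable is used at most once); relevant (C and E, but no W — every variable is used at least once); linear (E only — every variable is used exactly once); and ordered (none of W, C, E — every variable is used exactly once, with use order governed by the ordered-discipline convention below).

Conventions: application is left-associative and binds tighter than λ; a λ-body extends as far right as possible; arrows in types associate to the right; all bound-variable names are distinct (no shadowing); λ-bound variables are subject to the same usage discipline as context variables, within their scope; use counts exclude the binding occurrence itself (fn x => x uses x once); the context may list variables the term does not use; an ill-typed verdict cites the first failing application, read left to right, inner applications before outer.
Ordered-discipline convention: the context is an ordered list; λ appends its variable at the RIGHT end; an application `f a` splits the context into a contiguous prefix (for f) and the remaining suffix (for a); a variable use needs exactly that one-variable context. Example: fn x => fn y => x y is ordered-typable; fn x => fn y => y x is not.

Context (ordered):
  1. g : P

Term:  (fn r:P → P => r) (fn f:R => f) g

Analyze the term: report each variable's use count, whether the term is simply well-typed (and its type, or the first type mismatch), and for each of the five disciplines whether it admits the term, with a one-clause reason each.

counts: g=1, r [bound]=1, f [bound]=1
left-to-right use order: r, f, g
typing: ill-typed: an argument R → R mismatches the expected P → P
ordered: ✗ — not simply typable
linear: ✗ — fails simple typing
affine: ✗ — a type mismatch blocks all five
relevant: ✗ — the type mismatch rejects it
unrestricted: ✗ — not simply typable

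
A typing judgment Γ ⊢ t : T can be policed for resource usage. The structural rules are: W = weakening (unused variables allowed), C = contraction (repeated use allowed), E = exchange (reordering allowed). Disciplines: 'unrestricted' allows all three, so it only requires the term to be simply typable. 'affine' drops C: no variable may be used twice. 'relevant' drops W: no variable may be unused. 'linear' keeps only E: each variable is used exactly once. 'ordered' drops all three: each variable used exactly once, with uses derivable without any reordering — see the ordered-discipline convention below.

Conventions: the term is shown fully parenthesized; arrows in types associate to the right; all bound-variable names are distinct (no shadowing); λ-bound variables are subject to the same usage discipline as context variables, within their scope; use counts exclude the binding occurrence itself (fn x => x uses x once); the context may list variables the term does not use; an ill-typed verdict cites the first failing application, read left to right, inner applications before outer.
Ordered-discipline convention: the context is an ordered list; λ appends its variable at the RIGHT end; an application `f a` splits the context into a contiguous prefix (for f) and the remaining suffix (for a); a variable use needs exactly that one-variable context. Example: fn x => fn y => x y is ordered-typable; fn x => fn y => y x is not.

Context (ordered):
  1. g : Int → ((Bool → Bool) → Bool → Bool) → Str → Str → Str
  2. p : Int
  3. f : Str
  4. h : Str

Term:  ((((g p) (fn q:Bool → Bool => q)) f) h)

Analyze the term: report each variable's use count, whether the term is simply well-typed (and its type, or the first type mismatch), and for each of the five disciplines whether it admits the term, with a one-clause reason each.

usage: g=1; p=1; f=1; h=1; q (bound)=1
order of uses: g, p, q, f, h
typing: well-typed at Str
ordered ✓ (g, p, f, h, q: once each, no exchange needed)
linear ✓ (exactly-once usage across g, p, f, h, q)
affine ✓ (no duplicate uses among g, p, f, h, q)
relevant ✓ (every one of g, p, f, h, q appears)
unrestricted ✓ (typability at Str is all that's needed)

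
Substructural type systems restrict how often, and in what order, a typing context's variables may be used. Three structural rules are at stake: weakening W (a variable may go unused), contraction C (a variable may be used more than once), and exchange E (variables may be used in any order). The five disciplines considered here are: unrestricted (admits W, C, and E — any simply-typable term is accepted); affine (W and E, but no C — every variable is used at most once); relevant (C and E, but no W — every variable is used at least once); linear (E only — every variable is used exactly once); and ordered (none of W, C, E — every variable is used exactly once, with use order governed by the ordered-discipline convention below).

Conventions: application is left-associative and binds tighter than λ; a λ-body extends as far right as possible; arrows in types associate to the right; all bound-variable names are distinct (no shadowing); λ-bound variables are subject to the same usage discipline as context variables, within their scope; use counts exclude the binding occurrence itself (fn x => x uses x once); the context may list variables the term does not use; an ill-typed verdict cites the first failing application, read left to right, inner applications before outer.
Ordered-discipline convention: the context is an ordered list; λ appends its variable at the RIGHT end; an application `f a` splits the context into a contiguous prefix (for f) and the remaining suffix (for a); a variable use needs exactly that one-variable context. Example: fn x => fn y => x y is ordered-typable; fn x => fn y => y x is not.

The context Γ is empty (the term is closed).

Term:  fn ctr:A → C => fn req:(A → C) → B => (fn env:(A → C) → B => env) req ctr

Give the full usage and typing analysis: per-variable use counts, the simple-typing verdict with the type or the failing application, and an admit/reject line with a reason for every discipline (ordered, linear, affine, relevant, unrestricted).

variable uses: ctr (bound) ×1, req (bound) ×1, env (bound) ×1
order of uses: env, req, ctr
typing: the term checks, with type (A → C) → ((A → C) → B) → B
ordered: ✗ — no ordered split (uses run env, req, ctr)
linear: ✓ — ctr, req, env: one use apiece
affine: ✓ — at most one use each (ctr, req, env)
relevant: ✓ — every one of ctr, req, env appears
unrestricted: ✓ — type-checks ((A → C) → ((A → C) → B) → B) and nothing is barred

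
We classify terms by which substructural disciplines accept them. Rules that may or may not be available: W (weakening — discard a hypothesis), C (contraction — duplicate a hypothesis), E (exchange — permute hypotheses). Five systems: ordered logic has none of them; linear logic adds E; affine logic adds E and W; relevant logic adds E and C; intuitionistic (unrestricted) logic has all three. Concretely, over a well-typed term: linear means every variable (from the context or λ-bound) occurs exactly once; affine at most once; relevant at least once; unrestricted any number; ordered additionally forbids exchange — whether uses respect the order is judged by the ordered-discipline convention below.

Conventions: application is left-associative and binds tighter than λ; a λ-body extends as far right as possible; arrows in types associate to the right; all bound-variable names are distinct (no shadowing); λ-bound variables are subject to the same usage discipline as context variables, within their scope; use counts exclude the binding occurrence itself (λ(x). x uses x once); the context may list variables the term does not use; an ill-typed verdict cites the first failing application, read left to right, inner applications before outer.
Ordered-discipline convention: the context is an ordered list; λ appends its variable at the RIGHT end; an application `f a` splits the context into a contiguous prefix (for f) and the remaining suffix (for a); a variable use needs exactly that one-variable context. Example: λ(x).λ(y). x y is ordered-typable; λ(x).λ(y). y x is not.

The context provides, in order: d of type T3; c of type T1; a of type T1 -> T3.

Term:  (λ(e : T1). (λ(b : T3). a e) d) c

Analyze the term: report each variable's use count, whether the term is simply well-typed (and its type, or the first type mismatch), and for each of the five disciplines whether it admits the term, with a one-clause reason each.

usage: d=1, c=1, a=1, e (bound)=1, b (bound)=0
left-to-right use order: a, e, d, c
typing: well-typed — term : T3
ordered ✗ (b never used (weakening))
linear ✗ (b never used (weakening))
affine ✓ (d, c, a, e, b: no repeats, contraction unneeded)
relevant ✗ (b never used (weakening))
unrestricted ✓ (type-checks (T3) and nothing is barred)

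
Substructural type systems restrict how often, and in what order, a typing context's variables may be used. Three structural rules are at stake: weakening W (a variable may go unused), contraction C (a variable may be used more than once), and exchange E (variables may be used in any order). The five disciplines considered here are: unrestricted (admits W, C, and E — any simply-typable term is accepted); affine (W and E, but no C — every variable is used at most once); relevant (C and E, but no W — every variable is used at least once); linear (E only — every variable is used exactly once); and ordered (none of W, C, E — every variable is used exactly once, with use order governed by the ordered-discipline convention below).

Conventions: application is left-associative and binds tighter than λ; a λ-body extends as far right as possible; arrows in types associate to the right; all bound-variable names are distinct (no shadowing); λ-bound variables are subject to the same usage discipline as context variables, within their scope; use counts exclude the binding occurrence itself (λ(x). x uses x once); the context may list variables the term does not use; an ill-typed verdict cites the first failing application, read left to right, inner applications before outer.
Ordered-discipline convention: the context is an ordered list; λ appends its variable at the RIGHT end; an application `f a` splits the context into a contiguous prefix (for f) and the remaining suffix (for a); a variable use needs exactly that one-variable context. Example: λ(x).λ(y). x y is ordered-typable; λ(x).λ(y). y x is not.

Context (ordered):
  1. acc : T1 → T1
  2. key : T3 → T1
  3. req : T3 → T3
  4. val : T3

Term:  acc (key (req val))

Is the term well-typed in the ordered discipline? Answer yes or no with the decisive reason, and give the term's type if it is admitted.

yes — one use each (acc, key, req, val); ordered split holds; term : T1
variable uses: acc: 1, key: 1, req: 1, val: 1
order of uses: acc, key, req, val
typing: the term checks, with type T1
all disciplines: ordered ✓, linear ✓, affine ✓, relevant ✓, unrestricted ✓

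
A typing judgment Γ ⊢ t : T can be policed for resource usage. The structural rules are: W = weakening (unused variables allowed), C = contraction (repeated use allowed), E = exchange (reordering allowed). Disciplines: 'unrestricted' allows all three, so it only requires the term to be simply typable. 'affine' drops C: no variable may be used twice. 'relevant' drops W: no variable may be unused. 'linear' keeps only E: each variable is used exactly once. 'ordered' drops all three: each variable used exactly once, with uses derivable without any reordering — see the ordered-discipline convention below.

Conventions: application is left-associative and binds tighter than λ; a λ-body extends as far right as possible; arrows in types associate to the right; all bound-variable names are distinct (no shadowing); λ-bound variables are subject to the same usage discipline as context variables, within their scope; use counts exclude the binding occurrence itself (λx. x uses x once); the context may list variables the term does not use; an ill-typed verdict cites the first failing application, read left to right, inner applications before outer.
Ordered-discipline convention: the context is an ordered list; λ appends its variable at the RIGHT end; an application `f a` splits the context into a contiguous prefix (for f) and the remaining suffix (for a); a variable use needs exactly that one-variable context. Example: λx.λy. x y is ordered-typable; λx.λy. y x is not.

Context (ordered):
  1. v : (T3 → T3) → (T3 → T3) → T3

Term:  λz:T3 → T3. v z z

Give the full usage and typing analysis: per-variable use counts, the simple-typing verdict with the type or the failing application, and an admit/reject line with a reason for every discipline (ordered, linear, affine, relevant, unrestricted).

variable uses: v=1, z [bound]=2
uses in reading order: v, z, z
typing: well-typed — term : (T3 → T3) → T3
ordered: ✗ — needs contraction — z ×2
linear: ✗ — needs contraction — z ×2
affine: ✗ — needs contraction — z ×2
relevant: ✓ — none of v, z goes unused
unrestricted: ✓ — simply typable at (T3 → T3) → T3; W, C, E all held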